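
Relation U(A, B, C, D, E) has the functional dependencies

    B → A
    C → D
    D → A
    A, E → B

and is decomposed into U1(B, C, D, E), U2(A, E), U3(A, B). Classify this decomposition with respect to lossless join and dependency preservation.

Lossless test (chase): Rows 1 and 3 agree on B; apply B→A and equate their A entries. Rows 1 and 2 agree on A, E; apply A, E→B and equate their B entries. Row 1 is now all distinguished symbols — the join is lossless.
Dependency preservation: the restricted closure of {D} across the fragments never reaches {A}, so D → A cannot be enforced without a join — not preserved.

lossless but not dependency-preserving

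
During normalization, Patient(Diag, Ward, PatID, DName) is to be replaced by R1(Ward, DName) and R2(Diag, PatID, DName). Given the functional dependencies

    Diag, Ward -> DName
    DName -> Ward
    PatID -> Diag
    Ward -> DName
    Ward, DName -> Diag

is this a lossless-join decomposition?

Common attributes: R1 ∩ R2 = {DName}.
Closure of {DName}: DName → Ward applies, adding Ward; Ward, DName → Diag applies, adding Diag. So (DName)⁺ = {Diag, Ward, DName}.
This closure contains every attribute of R1, so R1 ∩ R2 → R1. The join is lossless.

Yes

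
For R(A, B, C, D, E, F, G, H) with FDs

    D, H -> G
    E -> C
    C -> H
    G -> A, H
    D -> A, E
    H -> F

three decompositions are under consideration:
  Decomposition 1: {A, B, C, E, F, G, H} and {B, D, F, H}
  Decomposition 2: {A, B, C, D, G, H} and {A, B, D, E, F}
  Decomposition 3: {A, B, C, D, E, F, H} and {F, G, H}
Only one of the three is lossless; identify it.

Decomposition 2

Decomposition 1: common = {B, F, H}, closure = {B, F, H} → lossy.
Decomposition 2: common = {A, B, D}, closure = {A, B, C, D, E, F, G, H} → lossless.
Decomposition 3: common = {F, H}, closure = {F, H} → lossy.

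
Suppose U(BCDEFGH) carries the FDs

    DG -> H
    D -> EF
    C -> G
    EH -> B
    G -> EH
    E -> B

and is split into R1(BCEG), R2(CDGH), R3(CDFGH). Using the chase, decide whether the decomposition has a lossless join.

Yes

Chase test. Columns are BCDEFGH; row i has aⱼ where attribute j ∈ Ri, else bᵢⱼ.
Initial tableau (one row per fragment):
  row 1: a1 a2 b13 a4 b15 a6 b17
  row 2: b21 a2 a3 b24 b25 a6 a7
  row 3: b31 a2 a3 b34 a5 a6 a7
Rows 2 and 3 agree on D; apply D→EF and equate their EF entries.
Rows 2 and 3 agree on EH; apply EH→B and equate their B entries.
Rows 1 and 2 agree on G; apply G→EH and equate their EH entries.
Rows 1 and 2 agree on E; apply E→B and equate their B entries.
Row 2 is now all distinguished symbols — the join is lossless.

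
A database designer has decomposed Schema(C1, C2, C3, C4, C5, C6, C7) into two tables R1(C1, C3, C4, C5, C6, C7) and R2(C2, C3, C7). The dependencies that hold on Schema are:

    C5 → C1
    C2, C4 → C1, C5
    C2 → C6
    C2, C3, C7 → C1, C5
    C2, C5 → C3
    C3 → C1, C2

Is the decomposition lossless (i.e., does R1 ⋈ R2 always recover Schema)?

Common attributes: R1 ∩ R2 = {C3, C7}.
Closure of {C3, C7}: C3 → C1, C2 applies, adding C1, C2; C2 → C6 applies, adding C6; C2, C3, C7 → C1, C5 applies, adding C5. So (C3, C7)⁺ = {C1, C2, C3, C5, C6, C7}.
This closure contains every attribute of R2, so R1 ∩ R2 → R2. The join is lossless.

Yes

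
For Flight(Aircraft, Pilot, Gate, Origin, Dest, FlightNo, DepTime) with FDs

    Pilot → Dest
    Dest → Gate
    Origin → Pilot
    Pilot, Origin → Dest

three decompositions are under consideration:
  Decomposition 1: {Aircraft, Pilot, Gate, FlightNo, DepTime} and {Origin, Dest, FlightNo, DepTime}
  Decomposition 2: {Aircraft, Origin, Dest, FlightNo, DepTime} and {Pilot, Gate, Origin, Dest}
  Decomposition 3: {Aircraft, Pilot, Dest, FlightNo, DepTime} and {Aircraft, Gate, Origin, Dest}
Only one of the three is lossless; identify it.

Decomposition 1: common = {FlightNo, DepTime}, closure = {FlightNo, DepTime} → lossy.
Decomposition 2: common = {Origin, Dest}, closure = {Pilot, Gate, Origin, Dest} → lossless.
Decomposition 3: common = {Aircraft, Dest}, closure = {Aircraft, Gate, Dest} → lossy.

Decomposition 2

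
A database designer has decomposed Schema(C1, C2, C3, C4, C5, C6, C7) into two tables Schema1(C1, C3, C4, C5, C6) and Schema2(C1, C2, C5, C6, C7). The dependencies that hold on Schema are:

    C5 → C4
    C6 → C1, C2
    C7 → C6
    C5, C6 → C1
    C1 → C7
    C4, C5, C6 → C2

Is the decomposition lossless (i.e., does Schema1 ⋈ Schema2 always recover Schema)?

Common attributes: Schema1 ∩ Schema2 = {C1, C5, C6}.
Closure of {C1, C5, C6}: C5 → C4 applies, adding C4; C6 → C1, C2 applies, adding C2; C1 → C7 applies, adding C7. So (C1, C5, C6)⁺ = {C1, C2, C4, C5, C6, C7}.
This closure contains every attribute of Schema2, so Schema1 ∩ Schema2 → Schema2. The join is lossless.

Yes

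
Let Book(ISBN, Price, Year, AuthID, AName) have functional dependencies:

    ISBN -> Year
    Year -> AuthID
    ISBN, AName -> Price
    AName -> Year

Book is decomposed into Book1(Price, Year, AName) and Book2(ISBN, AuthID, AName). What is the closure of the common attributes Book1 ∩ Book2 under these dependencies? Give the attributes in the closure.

Year, AuthID, AName

Book1 ∩ Book2 = {AName}.
AName → Year applies, adding Year
Year → AuthID applies, adding AuthID
Closure: {Year, AuthID, AName}.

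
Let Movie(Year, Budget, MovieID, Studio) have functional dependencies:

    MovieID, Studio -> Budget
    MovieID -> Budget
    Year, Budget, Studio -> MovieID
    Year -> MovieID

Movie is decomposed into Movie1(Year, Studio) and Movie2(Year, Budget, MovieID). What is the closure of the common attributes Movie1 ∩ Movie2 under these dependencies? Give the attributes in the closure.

Year, Budget, MovieID

Movie1 ∩ Movie2 = {Year}.
Year → MovieID applies, adding MovieID
MovieID → Budget applies, adding Budget
Closure: {Year, Budget, MovieID}.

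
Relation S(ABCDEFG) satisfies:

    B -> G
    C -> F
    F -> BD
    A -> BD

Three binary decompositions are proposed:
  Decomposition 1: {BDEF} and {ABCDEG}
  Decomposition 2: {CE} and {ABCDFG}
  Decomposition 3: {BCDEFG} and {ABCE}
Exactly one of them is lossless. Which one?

Decomposition 1: common = {BDE}, closure = {BDEG} → lossy.
Decomposition 2: common = {C}, closure = {BCDFG} → lossy.
Decomposition 3: common = {BCE}, closure = {BCDEFG} → lossless.

Decomposition 3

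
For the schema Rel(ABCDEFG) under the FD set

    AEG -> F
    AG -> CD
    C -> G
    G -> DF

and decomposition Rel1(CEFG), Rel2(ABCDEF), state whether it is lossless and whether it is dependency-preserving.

Lossless test: (CEF)⁺ = {CDEFG}, which contains all of one fragment — lossless.
Dependency preservation: the restricted closure of {AG} across the fragments never reaches {CD}, so AG → CD cannot be enforced without a join — not preserved.

lossless but not dependency-preserving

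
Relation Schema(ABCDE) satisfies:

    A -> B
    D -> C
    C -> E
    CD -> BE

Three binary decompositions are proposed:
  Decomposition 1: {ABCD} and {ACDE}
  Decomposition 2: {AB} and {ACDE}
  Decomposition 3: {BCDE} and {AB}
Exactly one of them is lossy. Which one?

Decomposition 1: common = {ACD}, closure = {ABCDE} → lossless.
Decomposition 2: common = {A}, closure = {AB} → lossless.
Decomposition 3: common = {B}, closure = {B} → lossy.

Decomposition 3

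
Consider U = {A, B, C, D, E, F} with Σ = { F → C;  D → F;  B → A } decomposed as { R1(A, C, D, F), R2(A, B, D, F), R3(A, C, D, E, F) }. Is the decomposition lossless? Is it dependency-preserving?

lossy but dependency-preserving

Lossless test (chase): Rows 1 and 2 agree on F; apply F→C and equate their C entries. No row becomes fully distinguished — the join is lossy.
Dependency preservation: every FD's attributes lie within a single fragment, so each can be enforced locally — preserved.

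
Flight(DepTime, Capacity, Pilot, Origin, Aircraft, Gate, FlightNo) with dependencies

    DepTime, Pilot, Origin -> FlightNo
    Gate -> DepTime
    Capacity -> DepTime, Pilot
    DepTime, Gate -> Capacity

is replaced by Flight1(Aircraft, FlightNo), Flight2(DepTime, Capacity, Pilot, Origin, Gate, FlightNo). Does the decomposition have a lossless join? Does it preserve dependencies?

Lossless test: (FlightNo)⁺ = {FlightNo}, which is a superkey of neither fragment — lossy.
Dependency preservation: every FD's attributes lie within a single fragment, so each can be enforced locally — preserved.

lossy but dependency-preserving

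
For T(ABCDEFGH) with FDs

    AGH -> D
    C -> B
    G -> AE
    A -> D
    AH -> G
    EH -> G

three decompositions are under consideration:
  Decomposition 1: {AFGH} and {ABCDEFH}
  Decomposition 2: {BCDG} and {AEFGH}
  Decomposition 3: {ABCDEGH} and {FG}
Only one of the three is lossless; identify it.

Decomposition 1

Decomposition 1: common = {AFH}, closure = {ADEFGH} → lossless.
Decomposition 2: common = {G}, closure = {ADEG} → lossy.
Decomposition 3: common = {G}, closure = {ADEG} → lossy.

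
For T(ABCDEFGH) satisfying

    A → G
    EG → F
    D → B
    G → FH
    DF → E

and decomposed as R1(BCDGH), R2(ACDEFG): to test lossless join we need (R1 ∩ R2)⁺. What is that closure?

R1 ∩ R2 = {CDG}.
D → B applies, adding B
G → FH applies, adding FH
DF → E applies, adding E
Closure: {BCDEFGH}.

BCDEFGH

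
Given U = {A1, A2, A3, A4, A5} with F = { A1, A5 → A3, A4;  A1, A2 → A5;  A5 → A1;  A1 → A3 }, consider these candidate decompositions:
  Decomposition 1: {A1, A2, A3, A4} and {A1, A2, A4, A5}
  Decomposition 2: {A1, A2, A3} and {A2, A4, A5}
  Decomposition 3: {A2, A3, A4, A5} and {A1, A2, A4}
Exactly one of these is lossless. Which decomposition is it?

Decomposition 1

Decomposition 1: common = {A1, A2, A4}, closure = {A1, A2, A3, A4, A5} → lossless.
Decomposition 2: common = {A2}, closure = {A2} → lossy.
Decomposition 3: common = {A2, A4}, closure = {A2, A4} → lossy.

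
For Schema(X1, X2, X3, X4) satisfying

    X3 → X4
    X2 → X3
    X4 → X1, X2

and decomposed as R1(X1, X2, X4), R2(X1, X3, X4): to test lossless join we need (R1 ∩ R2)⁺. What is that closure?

R1 ∩ R2 = {X1, X4}.
X4 → X1, X2 applies, adding X2
X2 → X3 applies, adding X3
Closure: {X1, X2, X3, X4}.

X1, X2, X3, X4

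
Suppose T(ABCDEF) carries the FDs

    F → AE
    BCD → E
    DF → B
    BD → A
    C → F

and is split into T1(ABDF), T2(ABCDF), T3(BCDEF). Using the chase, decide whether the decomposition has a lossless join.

Chase test. Columns are ABCDEF; row i has aⱼ where attribute j ∈ Ti, else bᵢⱼ.
Initial tableau (one row per fragment):
  row 1: a1 a2 b13 a4 b15 a6
  row 2: a1 a2 a3 a4 b25 a6
  row 3: b31 a2 a3 a4 a5 a6
Rows 1 and 2 agree on F; apply F→AE and equate their AE entries.
Rows 1 and 3 agree on F; apply F→AE and equate their AE entries.
Row 2 is now all distinguished symbols — the join is lossless.

Yes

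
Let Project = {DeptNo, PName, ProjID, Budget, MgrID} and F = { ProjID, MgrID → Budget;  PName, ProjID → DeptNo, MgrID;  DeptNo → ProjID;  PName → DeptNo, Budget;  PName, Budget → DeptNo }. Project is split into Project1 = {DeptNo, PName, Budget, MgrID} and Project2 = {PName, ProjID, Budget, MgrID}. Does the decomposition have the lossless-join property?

Yes

Common attributes: Project1 ∩ Project2 = {PName, Budget, MgrID}.
Closure of {PName, Budget, MgrID}: PName → DeptNo, Budget applies, adding DeptNo; DeptNo → ProjID applies, adding ProjID. So (PName, Budget, MgrID)⁺ = {DeptNo, PName, ProjID, Budget, MgrID}.
This closure contains every attribute of Project1, so Project1 ∩ Project2 → Project1. The join is lossless.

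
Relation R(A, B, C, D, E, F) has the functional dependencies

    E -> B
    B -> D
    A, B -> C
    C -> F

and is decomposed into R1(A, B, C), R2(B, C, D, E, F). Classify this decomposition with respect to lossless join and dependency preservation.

lossy but dependency-preserving

Lossless test: (B, C)⁺ = {B, C, D, F}, which is a superkey of neither fragment — lossy.
Dependency preservation: every FD's attributes lie within a single fragment, so each can be enforced locally — preserved.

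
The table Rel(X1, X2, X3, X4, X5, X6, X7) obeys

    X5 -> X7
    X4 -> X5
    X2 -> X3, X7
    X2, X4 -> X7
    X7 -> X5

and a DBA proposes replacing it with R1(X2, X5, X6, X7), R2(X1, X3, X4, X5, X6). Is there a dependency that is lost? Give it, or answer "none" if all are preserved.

X2 -> X3, X7

Check X2 → X3, X7: no single fragment contains all of {X2, X3, X7}, and the restricted closure of {X2} across the fragments never reaches {X3, X7}.
X5 → X7 is preserved.
X4 → X5 is preserved.
X2, X4 → X7 is preserved.
X7 → X5 is preserved.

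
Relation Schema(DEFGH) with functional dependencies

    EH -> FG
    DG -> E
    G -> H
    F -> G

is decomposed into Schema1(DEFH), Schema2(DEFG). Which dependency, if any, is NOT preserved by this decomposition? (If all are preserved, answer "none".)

Check G → H: no single fragment contains all of {GH}, and the restricted closure of {G} across the fragments never reaches {H}.
EH → FG is preserved.
DG → E is preserved.
F → G is preserved.

G -> H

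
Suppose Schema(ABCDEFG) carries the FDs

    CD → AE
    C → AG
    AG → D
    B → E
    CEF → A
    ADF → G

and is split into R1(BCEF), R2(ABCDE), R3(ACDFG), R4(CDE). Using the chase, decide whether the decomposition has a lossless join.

Chase test. Columns are ABCDEFG; row i has aⱼ where attribute j ∈ Ri, else bᵢⱼ.
Initial tableau (one row per fragment):
  row 1: b11 a2 a3 b14 a5 a6 b17
  row 2: a1 a2 a3 a4 a5 b26 b27
  row 3: a1 b32 a3 a4 b35 a6 a7
  row 4: b41 b42 a3 a4 a5 b46 b47
Rows 2 and 3 agree on CD; apply CD→AE and equate their AE entries.
Rows 2 and 4 agree on CD; apply CD→AE and equate their AE entries.
Rows 1 and 2 agree on C; apply C→AG and equate their AG entries.
Rows 1 and 3 agree on C; apply C→AG and equate their AG entries.
Rows 1 and 4 agree on C; apply C→AG and equate their AG entries.
Rows 1 and 2 agree on AG; apply AG→D and equate their D entries.
Row 1 is now all distinguished symbols — the join is lossless.

Yes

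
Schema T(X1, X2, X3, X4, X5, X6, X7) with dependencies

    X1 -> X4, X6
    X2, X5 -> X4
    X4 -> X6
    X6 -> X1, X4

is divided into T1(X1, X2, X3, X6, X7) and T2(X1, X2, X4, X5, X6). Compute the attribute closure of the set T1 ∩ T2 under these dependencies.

T1 ∩ T2 = {X1, X2, X6}.
X1 → X4, X6 applies, adding X4
Closure: {X1, X2, X4, X6}.

X1, X2, X4, X6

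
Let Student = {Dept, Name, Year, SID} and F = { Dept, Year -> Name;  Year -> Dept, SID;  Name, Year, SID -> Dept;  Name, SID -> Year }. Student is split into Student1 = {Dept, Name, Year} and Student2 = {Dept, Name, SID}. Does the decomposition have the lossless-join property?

Common attributes: Student1 ∩ Student2 = {Dept, Name}.
No dependency enlarges {Dept, Name}, so (Dept, Name)⁺ = {Dept, Name}.
The closure contains neither all of Student1 = {Dept, Name, Year} nor all of Student2 = {Dept, Name, SID}, so the common attributes are not a superkey of either fragment. The join is lossy.

No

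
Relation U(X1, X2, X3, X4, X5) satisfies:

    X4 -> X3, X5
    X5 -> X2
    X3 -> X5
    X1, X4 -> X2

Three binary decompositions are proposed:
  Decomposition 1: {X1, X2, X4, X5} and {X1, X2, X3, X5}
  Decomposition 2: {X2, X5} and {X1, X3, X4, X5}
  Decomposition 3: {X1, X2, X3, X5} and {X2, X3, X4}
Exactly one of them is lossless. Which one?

Decomposition 2

Decomposition 1: common = {X1, X2, X5}, closure = {X1, X2, X5} → lossy.
Decomposition 2: common = {X5}, closure = {X2, X5} → lossless.
Decomposition 3: common = {X2, X3}, closure = {X2, X3, X5} → lossy.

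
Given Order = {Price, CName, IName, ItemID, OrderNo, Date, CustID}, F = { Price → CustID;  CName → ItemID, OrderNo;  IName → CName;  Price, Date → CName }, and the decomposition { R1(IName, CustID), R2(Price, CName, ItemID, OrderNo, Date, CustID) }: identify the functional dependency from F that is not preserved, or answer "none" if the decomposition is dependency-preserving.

IName → CName

Check IName → CName: no single fragment contains all of {CName, IName}, and the restricted closure of {IName} across the fragments never reaches {CName}.
Price → CustID is preserved.
CName → ItemID, OrderNo is preserved.
Price, Date → CName is preserved.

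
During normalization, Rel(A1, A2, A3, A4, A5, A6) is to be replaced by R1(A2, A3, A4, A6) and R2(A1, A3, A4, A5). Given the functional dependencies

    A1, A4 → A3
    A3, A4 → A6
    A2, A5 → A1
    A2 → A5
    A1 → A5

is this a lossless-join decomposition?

Common attributes: R1 ∩ R2 = {A3, A4}.
Closure of {A3, A4}: A3, A4 → A6 applies, adding A6. So (A3, A4)⁺ = {A3, A4, A6}.
The closure contains neither all of R1 = {A2, A3, A4, A6} nor all of R2 = {A1, A3, A4, A5}, so the common attributes are not a superkey of either fragment. The join is lossy.

No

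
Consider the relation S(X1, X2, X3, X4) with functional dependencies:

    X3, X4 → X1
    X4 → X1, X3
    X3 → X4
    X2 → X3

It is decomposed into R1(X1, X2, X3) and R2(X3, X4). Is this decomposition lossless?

Common attributes: R1 ∩ R2 = {X3}.
Closure of {X3}: X3 → X4 applies, adding X4; X3, X4 → X1 applies, adding X1. So (X3)⁺ = {X1, X3, X4}.
This closure contains every attribute of R2, so R1 ∩ R2 → R2. The join is lossless.

Yes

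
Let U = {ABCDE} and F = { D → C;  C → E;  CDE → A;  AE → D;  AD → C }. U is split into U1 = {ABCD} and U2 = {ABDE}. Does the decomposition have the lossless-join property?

Yes

Common attributes: U1 ∩ U2 = {ABD}.
Closure of {ABD}: D → C applies, adding C; C → E applies, adding E. So (ABD)⁺ = {ABCDE}.
This closure contains every attribute of U1, so U1 ∩ U2 → U1. The join is lossless.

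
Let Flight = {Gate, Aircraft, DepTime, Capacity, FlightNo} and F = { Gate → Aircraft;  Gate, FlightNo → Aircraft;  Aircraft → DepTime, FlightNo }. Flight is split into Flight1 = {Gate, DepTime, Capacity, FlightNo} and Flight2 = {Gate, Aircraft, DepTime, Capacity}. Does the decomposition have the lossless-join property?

Common attributes: Flight1 ∩ Flight2 = {Gate, DepTime, Capacity}.
Closure of {Gate, DepTime, Capacity}: Gate → Aircraft applies, adding Aircraft; Aircraft → DepTime, FlightNo applies, adding FlightNo. So (Gate, DepTime, Capacity)⁺ = {Gate, Aircraft, DepTime, Capacity, FlightNo}.
This closure contains every attribute of Flight1, so Flight1 ∩ Flight2 → Flight1. The join is lossless.

Yes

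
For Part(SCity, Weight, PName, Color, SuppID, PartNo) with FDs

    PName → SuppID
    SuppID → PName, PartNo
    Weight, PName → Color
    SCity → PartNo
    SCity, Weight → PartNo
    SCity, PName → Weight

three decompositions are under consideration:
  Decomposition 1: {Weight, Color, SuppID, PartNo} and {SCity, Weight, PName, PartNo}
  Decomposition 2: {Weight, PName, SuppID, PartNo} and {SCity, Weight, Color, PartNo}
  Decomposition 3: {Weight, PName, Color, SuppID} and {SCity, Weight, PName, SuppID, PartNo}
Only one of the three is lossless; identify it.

Decomposition 1: common = {Weight, PartNo}, closure = {Weight, PartNo} → lossy.
Decomposition 2: common = {Weight, PartNo}, closure = {Weight, PartNo} → lossy.
Decomposition 3: common = {Weight, PName, SuppID}, closure = {Weight, PName, Color, SuppID, PartNo} → lossless.

Decomposition 3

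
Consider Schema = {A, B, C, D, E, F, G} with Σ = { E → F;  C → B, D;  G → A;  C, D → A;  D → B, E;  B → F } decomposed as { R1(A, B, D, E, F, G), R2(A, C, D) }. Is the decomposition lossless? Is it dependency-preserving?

Lossless test: (A, D)⁺ = {A, B, D, E, F}, which is a superkey of neither fragment — lossy.
Dependency preservation: C → B, D is not contained in any single fragment, but the restricted closure of its left-hand side across the fragments still reaches the right-hand side; the remaining FDs each lie inside some fragment. All dependencies are preserved.

lossy but dependency-preserving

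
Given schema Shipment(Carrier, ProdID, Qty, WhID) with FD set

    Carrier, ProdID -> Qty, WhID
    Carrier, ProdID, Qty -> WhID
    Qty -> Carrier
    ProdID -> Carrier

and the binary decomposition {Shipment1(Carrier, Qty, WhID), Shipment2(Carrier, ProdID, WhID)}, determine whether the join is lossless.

Common attributes: Shipment1 ∩ Shipment2 = {Carrier, WhID}.
No dependency enlarges {Carrier, WhID}, so (Carrier, WhID)⁺ = {Carrier, WhID}.
The closure contains neither all of Shipment1 = {Carrier, Qty, WhID} nor all of Shipment2 = {Carrier, ProdID, WhID}, so the common attributes are not a superkey of either fragment. The join is lossy.

No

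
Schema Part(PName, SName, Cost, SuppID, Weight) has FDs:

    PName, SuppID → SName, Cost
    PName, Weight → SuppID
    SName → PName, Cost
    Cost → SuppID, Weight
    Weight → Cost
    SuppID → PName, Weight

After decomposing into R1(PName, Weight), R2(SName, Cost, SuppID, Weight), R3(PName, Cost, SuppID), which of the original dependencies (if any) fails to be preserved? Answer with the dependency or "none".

none

PName, SuppID → SName, Cost: restricted closure across fragments reaches SName, Cost.
PName, Weight → SuppID: restricted closure across fragments reaches SuppID.
SName → PName, Cost: restricted closure across fragments reaches PName, Cost.
Cost → SuppID, Weight lies within R2.
Weight → Cost lies within R2.
SuppID → PName, Weight: restricted closure across fragments reaches PName, Weight.
Every dependency is enforceable on the fragments, so the decomposition is dependency-preserving.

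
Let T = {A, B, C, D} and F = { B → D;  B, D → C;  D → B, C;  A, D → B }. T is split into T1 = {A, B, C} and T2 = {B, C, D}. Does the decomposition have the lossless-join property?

Yes

Common attributes: T1 ∩ T2 = {B, C}.
Closure of {B, C}: B → D applies, adding D. So (B, C)⁺ = {B, C, D}.
This closure contains every attribute of T2, so T1 ∩ T2 → T2. The join is lossless.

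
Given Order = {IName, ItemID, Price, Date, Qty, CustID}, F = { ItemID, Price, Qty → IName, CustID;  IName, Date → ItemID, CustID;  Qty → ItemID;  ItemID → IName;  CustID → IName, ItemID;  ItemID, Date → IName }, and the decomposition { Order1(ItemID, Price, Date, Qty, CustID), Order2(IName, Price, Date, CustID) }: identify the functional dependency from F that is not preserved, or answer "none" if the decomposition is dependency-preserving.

ItemID → IName

Check ItemID → IName: no single fragment contains all of {IName, ItemID}, and the restricted closure of {ItemID} across the fragments never reaches {IName}.
ItemID, Price, Qty → IName, CustID is preserved.
IName, Date → ItemID, CustID is preserved.
Qty → ItemID is preserved.
CustID → IName, ItemID is preserved.
ItemID, Date → IName is preserved.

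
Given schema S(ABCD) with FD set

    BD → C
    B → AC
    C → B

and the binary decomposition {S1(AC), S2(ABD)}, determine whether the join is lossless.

Common attributes: S1 ∩ S2 = {A}.
No dependency enlarges {A}, so (A)⁺ = {A}.
The closure contains neither all of S1 = {AC} nor all of S2 = {ABD}, so the common attributes are not a superkey of either fragment. The join is lossy.

No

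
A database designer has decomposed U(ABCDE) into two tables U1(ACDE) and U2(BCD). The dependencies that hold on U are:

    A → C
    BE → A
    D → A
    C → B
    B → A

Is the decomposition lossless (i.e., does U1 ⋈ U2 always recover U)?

Common attributes: U1 ∩ U2 = {CD}.
Closure of {CD}: D → A applies, adding A; C → B applies, adding B. So (CD)⁺ = {ABCD}.
This closure contains every attribute of U2, so U1 ∩ U2 → U2. The join is lossless.

Yes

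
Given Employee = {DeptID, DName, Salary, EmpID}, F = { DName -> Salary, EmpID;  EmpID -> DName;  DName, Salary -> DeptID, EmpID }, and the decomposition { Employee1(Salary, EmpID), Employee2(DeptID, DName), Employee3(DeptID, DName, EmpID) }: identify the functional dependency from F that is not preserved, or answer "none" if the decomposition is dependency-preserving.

none

DName → Salary, EmpID: restricted closure across fragments reaches Salary, EmpID.
EmpID → DName lies within Employee3.
DName, Salary → DeptID, EmpID: restricted closure across fragments reaches DeptID, EmpID.
Every dependency is enforceable on the fragments, so the decomposition is dependency-preserving.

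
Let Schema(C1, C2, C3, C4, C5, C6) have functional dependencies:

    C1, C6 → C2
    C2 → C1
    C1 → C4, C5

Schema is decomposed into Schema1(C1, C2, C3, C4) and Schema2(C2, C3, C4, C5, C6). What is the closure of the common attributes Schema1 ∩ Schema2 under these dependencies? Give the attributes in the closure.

C1, C2, C3, C4, C5

Schema1 ∩ Schema2 = {C2, C3, C4}.
C2 → C1 applies, adding C1
C1 → C4, C5 applies, adding C5
Closure: {C1, C2, C3, C4, C5}.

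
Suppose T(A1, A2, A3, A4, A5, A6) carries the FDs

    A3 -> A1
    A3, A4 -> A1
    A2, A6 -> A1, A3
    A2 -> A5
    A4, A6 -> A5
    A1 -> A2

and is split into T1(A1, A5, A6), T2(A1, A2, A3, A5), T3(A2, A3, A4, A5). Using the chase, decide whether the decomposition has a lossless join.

Chase test. Columns are A1, A2, A3, A4, A5, A6; row i has aⱼ where attribute j ∈ Ti, else bᵢⱼ.
Initial tableau (one row per fragment):
  row 1: a1 b12 b13 b14 a5 a6
  row 2: a1 a2 a3 b24 a5 b26
  row 3: b31 a2 a3 a4 a5 b36
Rows 2 and 3 agree on A3; apply A3→A1 and equate their A1 entries.
Rows 1 and 2 agree on A1; apply A1→A2 and equate their A2 entries.
No row becomes fully distinguished — the join is lossy.

No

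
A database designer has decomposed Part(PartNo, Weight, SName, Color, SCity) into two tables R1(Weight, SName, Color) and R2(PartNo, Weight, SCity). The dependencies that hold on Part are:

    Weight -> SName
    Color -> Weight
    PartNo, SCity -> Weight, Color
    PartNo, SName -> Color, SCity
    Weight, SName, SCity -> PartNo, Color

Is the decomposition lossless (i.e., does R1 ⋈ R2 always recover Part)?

No

Common attributes: R1 ∩ R2 = {Weight}.
Closure of {Weight}: Weight → SName applies, adding SName. So (Weight)⁺ = {Weight, SName}.
The closure contains neither all of R1 = {Weight, SName, Color} nor all of R2 = {PartNo, Weight, SCity}, so the common attributes are not a superkey of either fragment. The join is lossy.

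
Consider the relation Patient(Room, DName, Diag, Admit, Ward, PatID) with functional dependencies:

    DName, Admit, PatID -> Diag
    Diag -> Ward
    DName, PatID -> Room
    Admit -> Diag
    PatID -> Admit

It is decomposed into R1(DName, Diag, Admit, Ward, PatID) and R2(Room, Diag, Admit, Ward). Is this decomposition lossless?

No

Common attributes: R1 ∩ R2 = {Diag, Admit, Ward}.
No dependency enlarges {Diag, Admit, Ward}, so (Diag, Admit, Ward)⁺ = {Diag, Admit, Ward}.
The closure contains neither all of R1 = {DName, Diag, Admit, Ward, PatID} nor all of R2 = {Room, Diag, Admit, Ward}, so the common attributes are not a superkey of either fragment. The join is lossy.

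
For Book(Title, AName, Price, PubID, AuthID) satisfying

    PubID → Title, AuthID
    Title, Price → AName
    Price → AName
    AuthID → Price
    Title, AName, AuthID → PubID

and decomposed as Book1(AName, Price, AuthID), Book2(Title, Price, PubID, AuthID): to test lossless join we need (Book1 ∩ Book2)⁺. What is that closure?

Book1 ∩ Book2 = {Price, AuthID}.
Price → AName applies, adding AName
Closure: {AName, Price, AuthID}.

AName, Price, AuthID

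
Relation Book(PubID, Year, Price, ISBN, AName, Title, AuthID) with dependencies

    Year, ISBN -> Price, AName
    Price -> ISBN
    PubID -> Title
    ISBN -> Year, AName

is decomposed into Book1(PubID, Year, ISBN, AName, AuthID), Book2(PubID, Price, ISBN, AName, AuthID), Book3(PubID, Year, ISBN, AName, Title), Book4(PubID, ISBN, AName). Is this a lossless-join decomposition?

Chase test. Columns are PubID, Year, Price, ISBN, AName, Title, AuthID; row i has aⱼ where attribute j ∈ Booki, else bᵢⱼ.
Initial tableau (one row per fragment):
  row 1: a1 a2 b13 a4 a5 b16 a7
  row 2: a1 b22 a3 a4 a5 b26 a7
  row 3: a1 a2 b33 a4 a5 a6 b37
  row 4: a1 b42 b43 a4 a5 b46 b47
Rows 1 and 3 agree on Year, ISBN; apply Year, ISBN→Price, AName and equate their Price, AName entries.
Rows 1 and 2 agree on PubID; apply PubID→Title and equate their Title entries.
Rows 1 and 3 agree on PubID; apply PubID→Title and equate their Title entries.
Rows 1 and 4 agree on PubID; apply PubID→Title and equate their Title entries.
Rows 1 and 2 agree on ISBN; apply ISBN→Year, AName and equate their Year, AName entries.
Rows 1 and 4 agree on ISBN; apply ISBN→Year, AName and equate their Year, AName entries.
Rows 1 and 2 agree on Year, ISBN; apply Year, ISBN→Price, AName and equate their Price, AName entries.
Rows 1 and 4 agree on Year, ISBN; apply Year, ISBN→Price, AName and equate their Price, AName entries.
Row 1 is now all distinguished symbols — the join is lossless.

Yes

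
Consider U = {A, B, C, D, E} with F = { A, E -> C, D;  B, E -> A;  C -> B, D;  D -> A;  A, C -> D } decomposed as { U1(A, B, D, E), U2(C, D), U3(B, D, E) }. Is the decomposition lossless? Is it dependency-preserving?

lossy and not dependency-preserving

Lossless test (chase): Rows 1 and 3 agree on B, E; apply B, E→A and equate their A entries. Rows 1 and 2 agree on D; apply D→A and equate their A entries. Rows 1 and 3 agree on A, E; apply A, E→C, D and equate their C, D entries. No row becomes fully distinguished — the join is lossy.
Dependency preservation: the restricted closure of {A, E} across the fragments never reaches {C, D}, so A, E → C, D cannot be enforced without a join — not preserved.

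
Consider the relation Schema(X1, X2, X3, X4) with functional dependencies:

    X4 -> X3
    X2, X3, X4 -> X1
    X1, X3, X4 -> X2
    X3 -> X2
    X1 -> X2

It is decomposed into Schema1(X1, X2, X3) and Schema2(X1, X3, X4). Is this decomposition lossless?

Common attributes: Schema1 ∩ Schema2 = {X1, X3}.
Closure of {X1, X3}: X3 → X2 applies, adding X2. So (X1, X3)⁺ = {X1, X2, X3}.
This closure contains every attribute of Schema1, so Schema1 ∩ Schema2 → Schema1. The join is lossless.

Yes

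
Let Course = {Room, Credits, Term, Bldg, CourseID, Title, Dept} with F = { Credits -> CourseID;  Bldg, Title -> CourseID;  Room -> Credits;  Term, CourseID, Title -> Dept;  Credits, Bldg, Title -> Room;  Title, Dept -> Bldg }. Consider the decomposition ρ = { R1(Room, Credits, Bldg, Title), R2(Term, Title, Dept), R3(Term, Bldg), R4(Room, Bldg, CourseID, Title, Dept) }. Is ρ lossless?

No

Chase test. Columns are Room, Credits, Term, Bldg, CourseID, Title, Dept; row i has aⱼ where attribute j ∈ Ri, else bᵢⱼ.
Initial tableau (one row per fragment):
  row 1: a1 a2 b13 a4 b15 a6 b17
  row 2: b21 b22 a3 b24 b25 a6 a7
  row 3: b31 b32 a3 a4 b35 b36 b37
  row 4: a1 b42 b43 a4 a5 a6 a7
Rows 1 and 4 agree on Bldg, Title; apply Bldg, Title→CourseID and equate their CourseID entries.
Rows 1 and 4 agree on Room; apply Room→Credits and equate their Credits entries.
Rows 2 and 4 agree on Title, Dept; apply Title, Dept→Bldg and equate their Bldg entries.
Rows 1 and 2 agree on Bldg, Title; apply Bldg, Title→CourseID and equate their CourseID entries.
No row becomes fully distinguished — the join is lossy.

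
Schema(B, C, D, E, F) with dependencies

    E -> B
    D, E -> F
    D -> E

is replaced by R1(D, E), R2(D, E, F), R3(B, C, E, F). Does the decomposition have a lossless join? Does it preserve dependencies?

lossy but dependency-preserving

Lossless test (chase): Rows 1 and 2 agree on E; apply E→B and equate their B entries. Rows 1 and 3 agree on E; apply E→B and equate their B entries. Rows 1 and 2 agree on D, E; apply D, E→F and equate their F entries. No row becomes fully distinguished — the join is lossy.
Dependency preservation: every FD's attributes lie within a single fragment, so each can be enforced locally — preserved.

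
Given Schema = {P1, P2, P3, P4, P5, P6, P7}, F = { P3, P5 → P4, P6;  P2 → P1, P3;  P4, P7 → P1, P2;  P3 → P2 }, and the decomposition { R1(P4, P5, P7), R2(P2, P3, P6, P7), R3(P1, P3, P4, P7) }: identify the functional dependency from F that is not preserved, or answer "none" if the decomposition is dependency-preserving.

P3, P5 → P4, P6

Check P3, P5 → P4, P6: no single fragment contains all of {P3, P4, P5, P6}, and the restricted closure of {P3, P5} across the fragments never reaches {P4, P6}.
P2 → P1, P3 is preserved.
P4, P7 → P1, P2 is preserved.
P3 → P2 is preserved.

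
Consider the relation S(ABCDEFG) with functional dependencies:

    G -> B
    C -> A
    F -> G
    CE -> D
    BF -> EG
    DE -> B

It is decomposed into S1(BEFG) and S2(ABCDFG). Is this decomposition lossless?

Yes

Common attributes: S1 ∩ S2 = {BFG}.
Closure of {BFG}: BF → EG applies, adding E. So (BFG)⁺ = {BEFG}.
This closure contains every attribute of S1, so S1 ∩ S2 → S1. The join is lossless.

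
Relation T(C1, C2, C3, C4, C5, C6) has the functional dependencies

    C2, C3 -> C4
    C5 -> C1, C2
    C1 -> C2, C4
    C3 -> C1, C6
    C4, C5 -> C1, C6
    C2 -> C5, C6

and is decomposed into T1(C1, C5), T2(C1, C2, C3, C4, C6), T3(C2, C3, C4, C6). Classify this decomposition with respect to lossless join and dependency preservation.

lossless and dependency-preserving

Lossless test (chase): Rows 1 and 2 agree on C1; apply C1→C2, C4 and equate their C2, C4 entries. Rows 2 and 3 agree on C3; apply C3→C1, C6 and equate their C1, C6 entries. Rows 1 and 2 agree on C2; apply C2→C5, C6 and equate their C5, C6 entries. Rows 1 and 3 agree on C2; apply C2→C5, C6 and equate their C5, C6 entries. Row 2 is now all distinguished symbols — the join is lossless.
Dependency preservation: C5 → C1, C2; C4, C5 → C1, C6; C2 → C5, C6 are not contained in any single fragment, but the restricted closure of each left-hand side across the fragments still reaches the right-hand side; the remaining FDs each lie inside some fragment. All dependencies are preserved.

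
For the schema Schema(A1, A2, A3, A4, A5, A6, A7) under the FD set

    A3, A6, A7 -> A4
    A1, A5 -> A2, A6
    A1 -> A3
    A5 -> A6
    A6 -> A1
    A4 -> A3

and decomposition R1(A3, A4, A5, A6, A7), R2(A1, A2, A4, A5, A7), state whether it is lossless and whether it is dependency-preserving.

Lossless test: (A4, A5, A7)⁺ = {A1, A2, A3, A4, A5, A6, A7}, which contains all of one fragment — lossless.
Dependency preservation: the restricted closure of {A1} across the fragments never reaches {A3}, so A1 → A3 cannot be enforced without a join — not preserved.

lossless but not dependency-preserving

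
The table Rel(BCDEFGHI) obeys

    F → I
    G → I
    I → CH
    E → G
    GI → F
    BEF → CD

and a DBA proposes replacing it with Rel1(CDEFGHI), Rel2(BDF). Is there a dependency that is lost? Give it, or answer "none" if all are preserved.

Check BEF → CD: no single fragment contains all of {BCDEF}, and the restricted closure of {BEF} across the fragments never reaches {CD}.
F → I is preserved.
G → I is preserved.
I → CH is preserved.
E → G is preserved.
GI → F is preserved.

BEF → CD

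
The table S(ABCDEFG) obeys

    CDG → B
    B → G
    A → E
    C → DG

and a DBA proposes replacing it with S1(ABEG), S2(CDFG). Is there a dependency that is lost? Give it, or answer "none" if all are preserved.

Check CDG → B: no single fragment contains all of {BCDG}, and the restricted closure of {CDG} across the fragments never reaches {B}.
B → G is preserved.
A → E is preserved.
C → DG is preserved.

CDG → B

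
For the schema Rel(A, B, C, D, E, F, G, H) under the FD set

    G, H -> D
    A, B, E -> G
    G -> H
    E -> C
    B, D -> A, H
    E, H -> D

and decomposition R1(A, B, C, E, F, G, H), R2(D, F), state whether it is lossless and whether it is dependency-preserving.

lossy and not dependency-preserving

Lossless test: (F)⁺ = {F}, which is a superkey of neither fragment — lossy.
Dependency preservation: the restricted closure of {G, H} across the fragments never reaches {D}, so G, H → D cannot be enforced without a join — not preserved.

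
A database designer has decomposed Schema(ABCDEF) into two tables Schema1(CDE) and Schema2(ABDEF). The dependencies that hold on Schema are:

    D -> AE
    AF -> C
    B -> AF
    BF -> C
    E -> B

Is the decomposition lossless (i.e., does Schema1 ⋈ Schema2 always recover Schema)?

Common attributes: Schema1 ∩ Schema2 = {DE}.
Closure of {DE}: D → AE applies, adding A; E → B applies, adding B; B → AF applies, adding F; BF → C applies, adding C. So (DE)⁺ = {ABCDEF}.
This closure contains every attribute of Schema1, so Schema1 ∩ Schema2 → Schema1. The join is lossless.

Yes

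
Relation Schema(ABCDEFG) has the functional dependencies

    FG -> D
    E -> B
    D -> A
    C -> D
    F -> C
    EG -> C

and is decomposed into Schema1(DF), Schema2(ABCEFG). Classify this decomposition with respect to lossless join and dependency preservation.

Lossless test: (F)⁺ = {ACDF}, which contains all of one fragment — lossless.
Dependency preservation: the restricted closure of {D} across the fragments never reaches {A}, so D → A cannot be enforced without a join — not preserved.

lossless but not dependency-preserving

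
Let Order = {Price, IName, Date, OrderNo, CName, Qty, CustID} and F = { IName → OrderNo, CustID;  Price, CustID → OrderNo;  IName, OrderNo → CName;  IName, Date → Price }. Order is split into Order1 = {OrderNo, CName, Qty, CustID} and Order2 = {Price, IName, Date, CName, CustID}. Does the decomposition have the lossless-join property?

Common attributes: Order1 ∩ Order2 = {CName, CustID}.
No dependency enlarges {CName, CustID}, so (CName, CustID)⁺ = {CName, CustID}.
The closure contains neither all of Order1 = {OrderNo, CName, Qty, CustID} nor all of Order2 = {Price, IName, Date, CName, CustID}, so the common attributes are not a superkey of either fragment. The join is lossy.

No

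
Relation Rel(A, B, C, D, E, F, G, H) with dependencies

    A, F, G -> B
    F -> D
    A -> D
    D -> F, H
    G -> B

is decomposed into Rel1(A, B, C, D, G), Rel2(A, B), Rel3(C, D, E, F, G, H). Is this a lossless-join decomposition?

No

Chase test. Columns are A, B, C, D, E, F, G, H; row i has aⱼ where attribute j ∈ Reli, else bᵢⱼ.
Initial tableau (one row per fragment):
  row 1: a1 a2 a3 a4 b15 b16 a7 b18
  row 2: a1 a2 b23 b24 b25 b26 b27 b28
  row 3: b31 b32 a3 a4 a5 a6 a7 a8
Rows 1 and 2 agree on A; apply A→D and equate their D entries.
Rows 1 and 2 agree on D; apply D→F, H and equate their F, H entries.
Rows 1 and 3 agree on D; apply D→F, H and equate their F, H entries.
Rows 1 and 3 agree on G; apply G→B and equate their B entries.
No row becomes fully distinguished — the join is lossy.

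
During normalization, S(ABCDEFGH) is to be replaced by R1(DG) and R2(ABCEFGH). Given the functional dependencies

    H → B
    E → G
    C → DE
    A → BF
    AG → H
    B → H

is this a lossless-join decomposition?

Common attributes: R1 ∩ R2 = {G}.
No dependency enlarges {G}, so (G)⁺ = {G}.
The closure contains neither all of R1 = {DG} nor all of R2 = {ABCEFGH}, so the common attributes are not a superkey of either fragment. The join is lossy.

No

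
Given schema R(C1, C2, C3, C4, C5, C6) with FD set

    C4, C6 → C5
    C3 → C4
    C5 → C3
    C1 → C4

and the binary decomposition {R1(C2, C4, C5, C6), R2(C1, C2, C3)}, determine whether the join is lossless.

Common attributes: R1 ∩ R2 = {C2}.
No dependency enlarges {C2}, so (C2)⁺ = {C2}.
The closure contains neither all of R1 = {C2, C4, C5, C6} nor all of R2 = {C1, C2, C3}, so the common attributes are not a superkey of either fragment. The join is lossy.

No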